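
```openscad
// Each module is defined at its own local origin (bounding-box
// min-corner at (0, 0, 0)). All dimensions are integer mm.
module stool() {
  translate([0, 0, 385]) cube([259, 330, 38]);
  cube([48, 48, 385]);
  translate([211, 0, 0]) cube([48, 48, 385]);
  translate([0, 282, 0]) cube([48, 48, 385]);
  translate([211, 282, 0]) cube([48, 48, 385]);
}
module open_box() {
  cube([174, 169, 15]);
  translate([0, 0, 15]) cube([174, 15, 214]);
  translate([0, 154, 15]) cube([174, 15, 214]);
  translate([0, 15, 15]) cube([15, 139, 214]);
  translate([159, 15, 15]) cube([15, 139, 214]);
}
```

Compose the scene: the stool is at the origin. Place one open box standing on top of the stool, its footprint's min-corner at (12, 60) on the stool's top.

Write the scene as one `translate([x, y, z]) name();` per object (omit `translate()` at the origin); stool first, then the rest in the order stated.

stool();
translate([12, 60, 423]) open_box();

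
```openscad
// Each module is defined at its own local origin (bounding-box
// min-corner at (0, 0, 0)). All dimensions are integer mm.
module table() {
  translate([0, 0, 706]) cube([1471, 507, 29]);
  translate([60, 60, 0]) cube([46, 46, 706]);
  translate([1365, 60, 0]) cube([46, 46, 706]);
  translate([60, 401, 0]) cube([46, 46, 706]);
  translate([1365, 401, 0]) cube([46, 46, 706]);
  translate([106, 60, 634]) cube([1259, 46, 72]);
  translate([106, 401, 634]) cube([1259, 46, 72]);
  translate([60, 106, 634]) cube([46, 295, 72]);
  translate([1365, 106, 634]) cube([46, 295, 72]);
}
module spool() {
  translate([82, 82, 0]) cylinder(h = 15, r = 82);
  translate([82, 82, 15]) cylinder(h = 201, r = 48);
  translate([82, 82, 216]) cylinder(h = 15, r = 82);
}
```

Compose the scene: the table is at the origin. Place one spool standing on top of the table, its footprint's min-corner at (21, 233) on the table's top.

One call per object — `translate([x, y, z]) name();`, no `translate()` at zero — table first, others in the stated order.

table();
translate([21, 233, 735]) spool();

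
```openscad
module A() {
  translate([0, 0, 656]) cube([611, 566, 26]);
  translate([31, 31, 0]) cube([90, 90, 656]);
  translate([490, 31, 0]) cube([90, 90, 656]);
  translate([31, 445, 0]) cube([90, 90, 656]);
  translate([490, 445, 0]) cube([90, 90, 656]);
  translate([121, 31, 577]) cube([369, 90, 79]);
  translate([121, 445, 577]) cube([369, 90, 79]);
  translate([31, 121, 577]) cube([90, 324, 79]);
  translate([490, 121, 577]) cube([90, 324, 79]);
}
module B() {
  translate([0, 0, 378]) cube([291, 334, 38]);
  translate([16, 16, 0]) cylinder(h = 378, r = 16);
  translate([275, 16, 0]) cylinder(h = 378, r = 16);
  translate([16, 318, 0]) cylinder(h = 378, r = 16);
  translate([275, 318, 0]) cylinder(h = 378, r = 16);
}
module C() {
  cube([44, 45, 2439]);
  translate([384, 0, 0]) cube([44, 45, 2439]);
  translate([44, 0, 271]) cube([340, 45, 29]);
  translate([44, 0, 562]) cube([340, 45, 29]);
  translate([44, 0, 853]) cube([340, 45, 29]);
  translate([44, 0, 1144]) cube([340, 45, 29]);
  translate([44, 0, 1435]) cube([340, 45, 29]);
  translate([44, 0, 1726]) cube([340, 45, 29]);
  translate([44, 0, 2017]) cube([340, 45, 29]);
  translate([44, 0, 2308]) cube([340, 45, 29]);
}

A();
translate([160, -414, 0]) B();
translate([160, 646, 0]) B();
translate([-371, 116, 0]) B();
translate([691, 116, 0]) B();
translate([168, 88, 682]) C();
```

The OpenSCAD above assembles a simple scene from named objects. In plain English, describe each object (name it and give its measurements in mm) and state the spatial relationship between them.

A is a rectangular dining table. The top is 611×566×26 mm with its upper surface at z = 682 mm. It stands on four 90×90 mm square legs, each inset 31 mm from the nearest pair of top edges, running from the floor to the underside of the top. Four apron rails, 90 mm thick and 79 mm tall, run between adjacent legs with their top edges flush with the underside of the top and their outer faces flush with the legs' outer faces.

B is a four-legged stool. The seat is a 291×334×38 mm slab whose top surface is at z = 416 mm; four round legs, each 32 mm in diameter, run from the floor (z = 0) to the underside of the seat, each leg's axis is inset half a diameter from the nearest pair of seat edges (so the leg's bounding box is flush with the corner).

C is a straight ladder. Two 44×45 mm vertical rails, 2439 mm tall, stand 428 mm apart (outside-to-outside) with their front faces coplanar on the −y side. 8 rungs, each 45 mm deep and 29 mm tall, span between the inner faces of the rails, front faces flush with the rails. The lowest rung's underside is at z = 271 mm and rungs are spaced 291 mm apart (underside to underside).

Four stools sit around the table at the −y, +y, −x, +x sides. The ladder is on top of the table.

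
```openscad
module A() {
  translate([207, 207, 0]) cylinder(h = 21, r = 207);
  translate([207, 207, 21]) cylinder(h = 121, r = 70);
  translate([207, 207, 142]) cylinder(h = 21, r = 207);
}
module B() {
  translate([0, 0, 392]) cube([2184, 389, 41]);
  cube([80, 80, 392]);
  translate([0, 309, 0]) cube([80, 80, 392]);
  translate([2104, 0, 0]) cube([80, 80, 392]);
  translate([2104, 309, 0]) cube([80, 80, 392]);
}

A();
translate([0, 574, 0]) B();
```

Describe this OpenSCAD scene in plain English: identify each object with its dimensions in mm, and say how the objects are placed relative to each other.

A is a spool: two coaxial disc flanges of radius 207 mm and thickness 21 mm, joined by a core cylinder of radius 70 mm and height 121 mm. The lower flange rests on z = 0 and the three cylinders share a vertical axis.

B is a long wooden bench with a 2184 mm (x) × 389 mm (y) seat, 41 mm thick, its top surface 433 mm above the floor. Four 80 mm square legs at the seat corners, flush with the edges, run from z = 0 to the seat underside.

The bench is on the floor beside the spool on its +y side.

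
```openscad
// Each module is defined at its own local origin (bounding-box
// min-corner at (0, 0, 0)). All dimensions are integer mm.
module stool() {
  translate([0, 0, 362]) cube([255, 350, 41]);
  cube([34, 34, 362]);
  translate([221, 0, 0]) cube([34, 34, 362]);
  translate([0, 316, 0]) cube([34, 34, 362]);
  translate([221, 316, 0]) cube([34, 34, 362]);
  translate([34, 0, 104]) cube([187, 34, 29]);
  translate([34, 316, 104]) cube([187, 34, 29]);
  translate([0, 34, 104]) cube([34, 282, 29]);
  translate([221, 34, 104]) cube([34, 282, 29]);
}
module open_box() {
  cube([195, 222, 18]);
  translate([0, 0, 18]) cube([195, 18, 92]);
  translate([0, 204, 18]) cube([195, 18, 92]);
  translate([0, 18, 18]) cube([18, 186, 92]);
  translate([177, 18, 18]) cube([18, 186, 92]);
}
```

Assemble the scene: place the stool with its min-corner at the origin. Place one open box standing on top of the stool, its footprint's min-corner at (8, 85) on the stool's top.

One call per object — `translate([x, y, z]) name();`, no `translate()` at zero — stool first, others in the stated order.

stool();
translate([8, 85, 403]) open_box();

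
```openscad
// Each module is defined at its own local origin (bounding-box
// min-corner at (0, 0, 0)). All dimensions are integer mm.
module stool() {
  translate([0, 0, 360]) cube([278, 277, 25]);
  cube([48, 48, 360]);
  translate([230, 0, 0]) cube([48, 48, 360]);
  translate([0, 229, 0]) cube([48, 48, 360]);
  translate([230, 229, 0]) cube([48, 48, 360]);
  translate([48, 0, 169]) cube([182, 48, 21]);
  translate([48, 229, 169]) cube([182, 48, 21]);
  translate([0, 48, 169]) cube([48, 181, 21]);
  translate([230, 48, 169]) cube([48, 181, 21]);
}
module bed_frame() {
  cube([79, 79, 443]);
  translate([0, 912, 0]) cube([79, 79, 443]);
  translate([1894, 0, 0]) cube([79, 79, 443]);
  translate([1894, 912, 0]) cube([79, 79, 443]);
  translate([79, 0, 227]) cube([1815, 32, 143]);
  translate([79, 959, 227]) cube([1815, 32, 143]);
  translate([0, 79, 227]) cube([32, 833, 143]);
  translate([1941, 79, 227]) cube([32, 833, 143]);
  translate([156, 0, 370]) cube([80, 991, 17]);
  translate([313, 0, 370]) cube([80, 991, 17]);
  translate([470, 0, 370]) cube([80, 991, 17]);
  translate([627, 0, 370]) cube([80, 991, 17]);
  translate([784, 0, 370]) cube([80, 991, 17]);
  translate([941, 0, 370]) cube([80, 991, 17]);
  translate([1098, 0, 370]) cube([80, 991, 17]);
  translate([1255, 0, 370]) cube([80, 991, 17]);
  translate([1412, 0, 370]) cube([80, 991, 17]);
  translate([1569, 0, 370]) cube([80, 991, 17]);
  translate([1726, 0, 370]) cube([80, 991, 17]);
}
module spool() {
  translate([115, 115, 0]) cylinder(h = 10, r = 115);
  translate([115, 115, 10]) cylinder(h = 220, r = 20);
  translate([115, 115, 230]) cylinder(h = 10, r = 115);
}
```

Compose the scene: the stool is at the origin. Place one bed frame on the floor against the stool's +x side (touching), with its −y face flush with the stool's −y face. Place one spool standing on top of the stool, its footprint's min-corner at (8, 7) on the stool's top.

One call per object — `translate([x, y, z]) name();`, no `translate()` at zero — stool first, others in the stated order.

stool();
translate([278, 0, 0]) bed_frame();
translate([8, 7, 385]) spool();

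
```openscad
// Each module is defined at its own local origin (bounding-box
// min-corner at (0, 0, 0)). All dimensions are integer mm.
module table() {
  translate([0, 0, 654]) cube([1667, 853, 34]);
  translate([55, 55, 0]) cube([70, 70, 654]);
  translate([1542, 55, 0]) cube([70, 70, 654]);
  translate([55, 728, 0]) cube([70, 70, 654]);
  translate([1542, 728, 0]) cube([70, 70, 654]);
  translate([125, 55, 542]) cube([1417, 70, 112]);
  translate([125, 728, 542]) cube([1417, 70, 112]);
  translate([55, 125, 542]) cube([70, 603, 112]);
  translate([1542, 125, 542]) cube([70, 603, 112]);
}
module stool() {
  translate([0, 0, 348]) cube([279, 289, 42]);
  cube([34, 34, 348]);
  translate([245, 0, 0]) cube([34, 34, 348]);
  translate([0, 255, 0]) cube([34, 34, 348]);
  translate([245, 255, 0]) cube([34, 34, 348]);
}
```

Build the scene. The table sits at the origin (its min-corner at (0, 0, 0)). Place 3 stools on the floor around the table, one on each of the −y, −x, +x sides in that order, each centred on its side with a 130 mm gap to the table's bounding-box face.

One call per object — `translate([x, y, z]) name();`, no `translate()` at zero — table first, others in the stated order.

table();
translate([694, -419, 0]) stool();
translate([-409, 282, 0]) stool();
translate([1797, 282, 0]) stool();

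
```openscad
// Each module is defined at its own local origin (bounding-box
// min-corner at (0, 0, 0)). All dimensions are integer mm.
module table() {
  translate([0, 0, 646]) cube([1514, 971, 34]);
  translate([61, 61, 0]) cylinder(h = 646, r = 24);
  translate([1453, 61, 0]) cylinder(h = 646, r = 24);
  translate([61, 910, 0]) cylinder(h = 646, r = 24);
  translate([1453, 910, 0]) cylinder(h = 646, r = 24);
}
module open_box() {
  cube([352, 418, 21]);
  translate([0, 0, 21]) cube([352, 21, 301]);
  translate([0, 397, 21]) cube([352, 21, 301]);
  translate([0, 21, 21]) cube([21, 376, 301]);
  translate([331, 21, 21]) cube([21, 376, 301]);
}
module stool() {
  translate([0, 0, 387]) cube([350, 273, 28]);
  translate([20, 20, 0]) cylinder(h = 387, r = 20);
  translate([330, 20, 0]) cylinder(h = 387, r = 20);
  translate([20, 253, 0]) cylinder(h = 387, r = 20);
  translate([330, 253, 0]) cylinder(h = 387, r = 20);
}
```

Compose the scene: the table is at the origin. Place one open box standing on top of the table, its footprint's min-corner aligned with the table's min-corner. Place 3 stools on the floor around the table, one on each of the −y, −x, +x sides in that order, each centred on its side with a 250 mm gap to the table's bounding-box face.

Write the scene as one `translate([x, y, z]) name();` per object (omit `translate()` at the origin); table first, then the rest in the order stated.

table();
translate([0, 0, 680]) open_box();
translate([582, -523, 0]) stool();
translate([-600, 349, 0]) stool();
translate([1764, 349, 0]) stool();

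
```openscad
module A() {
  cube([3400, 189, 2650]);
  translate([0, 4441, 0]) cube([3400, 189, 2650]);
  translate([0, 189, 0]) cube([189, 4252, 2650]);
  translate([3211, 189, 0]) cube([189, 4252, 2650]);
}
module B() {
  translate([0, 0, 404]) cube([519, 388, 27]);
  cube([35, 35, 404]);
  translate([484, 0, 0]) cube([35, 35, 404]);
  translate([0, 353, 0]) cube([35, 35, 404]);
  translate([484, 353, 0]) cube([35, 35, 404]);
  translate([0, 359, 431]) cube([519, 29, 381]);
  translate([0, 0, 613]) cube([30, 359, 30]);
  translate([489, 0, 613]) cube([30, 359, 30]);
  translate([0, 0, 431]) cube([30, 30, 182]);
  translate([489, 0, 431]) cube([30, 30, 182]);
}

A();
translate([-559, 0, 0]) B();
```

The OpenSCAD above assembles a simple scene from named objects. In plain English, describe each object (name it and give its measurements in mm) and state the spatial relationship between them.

A is a box-shaped house frame (walls only): outside footprint 3400×4630 mm, wall height 2650 mm, wall thickness 189 mm. The two y-facing walls run the full x-width; the two x-facing walls fit between the inner faces of the y-facing walls.

B is a chair. The seat is a 519×388×27 mm slab with its top at z = 431 mm, on four 35×35 mm corner legs (flush with the seat edges, standing on z = 0). A flat backrest 29 mm thick, 381 mm tall, spans the full seat width and rises from the seat top along its +y edge, rear face flush with the rear of the seat. Two armrests of 30×30 mm section run along each side from the seat's front edge to the front of the backrest, top faces 212 mm above the seat top and outer faces flush with the seat's x-edges; a 30×30 mm post under the front of each armrest stands on the seat at the front corner.

The chair is on the floor beside the house frame on its −x side.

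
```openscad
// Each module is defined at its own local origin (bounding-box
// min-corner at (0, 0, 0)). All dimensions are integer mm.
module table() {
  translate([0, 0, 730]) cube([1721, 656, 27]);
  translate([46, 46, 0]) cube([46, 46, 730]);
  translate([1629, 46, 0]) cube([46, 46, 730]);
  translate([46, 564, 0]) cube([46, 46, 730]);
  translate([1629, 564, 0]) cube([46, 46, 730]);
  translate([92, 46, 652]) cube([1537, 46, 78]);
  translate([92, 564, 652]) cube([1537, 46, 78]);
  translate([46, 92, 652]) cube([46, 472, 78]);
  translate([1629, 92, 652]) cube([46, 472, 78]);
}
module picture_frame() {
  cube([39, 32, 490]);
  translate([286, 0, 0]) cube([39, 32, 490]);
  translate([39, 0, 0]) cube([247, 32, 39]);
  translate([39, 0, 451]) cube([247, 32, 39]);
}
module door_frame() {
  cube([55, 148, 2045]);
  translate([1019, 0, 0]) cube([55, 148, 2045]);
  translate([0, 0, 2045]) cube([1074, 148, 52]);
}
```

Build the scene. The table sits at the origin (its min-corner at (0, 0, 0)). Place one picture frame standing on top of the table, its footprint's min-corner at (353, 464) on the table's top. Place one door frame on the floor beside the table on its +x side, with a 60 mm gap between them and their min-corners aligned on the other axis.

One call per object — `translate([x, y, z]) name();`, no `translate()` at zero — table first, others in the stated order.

table();
translate([353, 464, 757]) picture_frame();
translate([1781, 0, 0]) door_frame();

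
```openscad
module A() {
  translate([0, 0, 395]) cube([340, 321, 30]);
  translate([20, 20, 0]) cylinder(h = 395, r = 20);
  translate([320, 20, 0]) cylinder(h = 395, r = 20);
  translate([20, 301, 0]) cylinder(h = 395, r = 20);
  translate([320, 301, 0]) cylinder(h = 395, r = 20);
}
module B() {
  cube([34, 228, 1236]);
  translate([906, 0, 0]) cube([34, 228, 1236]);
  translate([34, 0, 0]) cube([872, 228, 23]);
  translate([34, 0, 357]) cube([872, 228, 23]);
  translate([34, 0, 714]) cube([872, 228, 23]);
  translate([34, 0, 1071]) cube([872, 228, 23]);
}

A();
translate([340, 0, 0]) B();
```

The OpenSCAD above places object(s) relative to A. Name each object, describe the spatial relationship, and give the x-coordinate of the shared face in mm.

A is a stool. B is a bookshelf. The bookshelf is against the stool's +x side, with their −y faces flush. The x-coordinate of the shared face is 340 mm.

The stool's +x face and the bookshelf's −x face are both at x = 340 mm.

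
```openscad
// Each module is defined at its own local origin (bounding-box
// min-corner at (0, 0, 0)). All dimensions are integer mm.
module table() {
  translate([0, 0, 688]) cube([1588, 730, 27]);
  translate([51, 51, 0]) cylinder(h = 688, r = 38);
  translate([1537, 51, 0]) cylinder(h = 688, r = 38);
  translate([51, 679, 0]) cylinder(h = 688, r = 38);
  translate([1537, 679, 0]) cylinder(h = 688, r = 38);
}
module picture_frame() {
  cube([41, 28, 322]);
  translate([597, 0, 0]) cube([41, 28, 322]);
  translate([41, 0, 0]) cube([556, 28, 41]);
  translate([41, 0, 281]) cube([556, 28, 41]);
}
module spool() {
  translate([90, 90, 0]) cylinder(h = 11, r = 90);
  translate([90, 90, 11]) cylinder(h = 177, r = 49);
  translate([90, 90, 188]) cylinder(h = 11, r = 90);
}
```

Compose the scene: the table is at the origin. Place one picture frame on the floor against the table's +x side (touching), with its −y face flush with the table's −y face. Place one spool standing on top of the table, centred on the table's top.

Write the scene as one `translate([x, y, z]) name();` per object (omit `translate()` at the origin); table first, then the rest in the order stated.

table();
translate([1588, 0, 0]) picture_frame();
translate([704, 275, 715]) spool();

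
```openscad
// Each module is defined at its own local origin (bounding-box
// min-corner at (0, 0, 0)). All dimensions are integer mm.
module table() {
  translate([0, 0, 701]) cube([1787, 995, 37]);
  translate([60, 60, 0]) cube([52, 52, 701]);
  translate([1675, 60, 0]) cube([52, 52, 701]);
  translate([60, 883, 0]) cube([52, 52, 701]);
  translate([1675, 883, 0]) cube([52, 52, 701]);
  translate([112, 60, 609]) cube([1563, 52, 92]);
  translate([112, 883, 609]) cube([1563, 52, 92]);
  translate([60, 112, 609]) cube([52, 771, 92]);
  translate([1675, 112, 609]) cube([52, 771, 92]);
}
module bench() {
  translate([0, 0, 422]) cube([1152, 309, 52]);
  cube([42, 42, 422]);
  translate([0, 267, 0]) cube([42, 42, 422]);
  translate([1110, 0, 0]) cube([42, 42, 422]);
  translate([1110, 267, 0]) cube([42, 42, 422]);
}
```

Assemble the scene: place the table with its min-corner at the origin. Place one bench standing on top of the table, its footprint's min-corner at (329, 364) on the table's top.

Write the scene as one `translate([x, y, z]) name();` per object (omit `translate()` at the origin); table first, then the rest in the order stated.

table();
translate([329, 364, 738]) bench();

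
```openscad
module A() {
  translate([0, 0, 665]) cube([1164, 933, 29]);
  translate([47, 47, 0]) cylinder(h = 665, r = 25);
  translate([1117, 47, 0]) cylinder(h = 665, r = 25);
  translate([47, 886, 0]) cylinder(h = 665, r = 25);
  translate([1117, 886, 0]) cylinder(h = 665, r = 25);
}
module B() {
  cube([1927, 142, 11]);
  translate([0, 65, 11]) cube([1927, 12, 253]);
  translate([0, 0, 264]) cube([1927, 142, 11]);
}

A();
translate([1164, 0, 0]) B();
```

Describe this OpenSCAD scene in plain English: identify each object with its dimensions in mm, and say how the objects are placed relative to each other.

A is a table: top 1164 mm (x) × 933 mm (y), 29 mm thick, upper face at z = 694 mm, on four round legs of 50 mm diameter, each leg's bounding box inset 22 mm from the nearest pair of top edges, running from z = 0 to the bottom of the top.

B is an I-beam lying along x, 1927 mm long. Overall section height 275 mm. Two flanges 142 mm wide (y) and 11 mm thick, one on the floor and one at the top; a web 12 mm thick runs between them, centred on the flange width.

The I-beam is against the table's +x side, with their −y faces flush.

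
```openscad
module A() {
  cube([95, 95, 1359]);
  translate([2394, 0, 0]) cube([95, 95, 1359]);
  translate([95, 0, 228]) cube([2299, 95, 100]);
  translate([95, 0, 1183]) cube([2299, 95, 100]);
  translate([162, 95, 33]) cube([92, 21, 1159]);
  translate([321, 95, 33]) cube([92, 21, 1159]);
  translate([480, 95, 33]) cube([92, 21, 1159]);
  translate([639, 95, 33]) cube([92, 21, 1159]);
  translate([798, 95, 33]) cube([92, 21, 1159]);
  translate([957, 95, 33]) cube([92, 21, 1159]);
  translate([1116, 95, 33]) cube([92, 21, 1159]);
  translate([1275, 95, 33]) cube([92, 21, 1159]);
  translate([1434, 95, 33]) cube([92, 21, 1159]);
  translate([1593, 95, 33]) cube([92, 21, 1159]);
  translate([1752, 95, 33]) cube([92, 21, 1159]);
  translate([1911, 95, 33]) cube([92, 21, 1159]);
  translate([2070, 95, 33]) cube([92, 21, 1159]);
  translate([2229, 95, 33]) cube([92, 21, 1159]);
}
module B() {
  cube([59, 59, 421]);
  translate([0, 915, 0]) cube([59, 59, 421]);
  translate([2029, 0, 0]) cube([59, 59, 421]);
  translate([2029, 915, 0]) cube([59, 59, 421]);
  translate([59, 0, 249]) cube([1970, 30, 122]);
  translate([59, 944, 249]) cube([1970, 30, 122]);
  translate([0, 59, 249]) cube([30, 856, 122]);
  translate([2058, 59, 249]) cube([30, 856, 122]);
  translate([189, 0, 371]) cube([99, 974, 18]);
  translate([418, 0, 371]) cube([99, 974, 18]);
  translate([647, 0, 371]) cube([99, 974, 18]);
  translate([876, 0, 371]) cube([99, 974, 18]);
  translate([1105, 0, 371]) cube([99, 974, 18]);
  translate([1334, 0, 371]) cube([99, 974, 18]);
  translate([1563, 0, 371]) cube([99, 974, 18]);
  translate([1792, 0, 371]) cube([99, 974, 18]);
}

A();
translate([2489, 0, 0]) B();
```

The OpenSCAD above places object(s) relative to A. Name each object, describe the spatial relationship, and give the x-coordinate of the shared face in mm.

A is a fence section. B is a bed frame. The bed frame is against the fence section's +x side, with their −y faces flush. The x-coordinate of the shared face is 2489 mm.

The fence section's +x face and the bed frame's −x face are both at x = 2489 mm.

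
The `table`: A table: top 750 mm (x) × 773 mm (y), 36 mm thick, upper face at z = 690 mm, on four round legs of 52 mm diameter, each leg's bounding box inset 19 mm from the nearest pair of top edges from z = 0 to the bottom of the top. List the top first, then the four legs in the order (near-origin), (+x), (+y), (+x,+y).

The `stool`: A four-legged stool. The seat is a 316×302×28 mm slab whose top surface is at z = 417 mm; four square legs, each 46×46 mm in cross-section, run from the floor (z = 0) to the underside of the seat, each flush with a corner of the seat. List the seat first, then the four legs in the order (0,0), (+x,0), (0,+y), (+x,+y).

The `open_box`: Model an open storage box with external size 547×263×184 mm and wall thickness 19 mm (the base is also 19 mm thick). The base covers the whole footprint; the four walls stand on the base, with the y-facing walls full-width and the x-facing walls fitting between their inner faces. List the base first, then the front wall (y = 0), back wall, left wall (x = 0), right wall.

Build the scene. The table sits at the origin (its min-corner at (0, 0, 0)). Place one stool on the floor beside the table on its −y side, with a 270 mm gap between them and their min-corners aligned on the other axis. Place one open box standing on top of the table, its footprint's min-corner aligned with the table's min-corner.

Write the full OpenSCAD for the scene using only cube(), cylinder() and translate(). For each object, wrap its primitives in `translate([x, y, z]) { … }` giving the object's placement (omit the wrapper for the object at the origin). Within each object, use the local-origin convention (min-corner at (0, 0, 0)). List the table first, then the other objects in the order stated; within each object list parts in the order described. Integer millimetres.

translate([0, 0, 654]) cube([750, 773, 36]);
translate([45, 45, 0]) cylinder(h = 654, r = 26);
translate([705, 45, 0]) cylinder(h = 654, r = 26);
translate([45, 728, 0]) cylinder(h = 654, r = 26);
translate([705, 728, 0]) cylinder(h = 654, r = 26);
translate([0, -572, 0]) {
  translate([0, 0, 389]) cube([316, 302, 28]);
  cube([46, 46, 389]);
  translate([270, 0, 0]) cube([46, 46, 389]);
  translate([0, 256, 0]) cube([46, 46, 389]);
  translate([270, 256, 0]) cube([46, 46, 389]);
}
translate([0, 0, 690]) {
  cube([547, 263, 19]);
  translate([0, 0, 19]) cube([547, 19, 165]);
  translate([0, 244, 19]) cube([547, 19, 165]);
  translate([0, 19, 19]) cube([19, 225, 165]);
  translate([528, 19, 19]) cube([19, 225, 165]);
}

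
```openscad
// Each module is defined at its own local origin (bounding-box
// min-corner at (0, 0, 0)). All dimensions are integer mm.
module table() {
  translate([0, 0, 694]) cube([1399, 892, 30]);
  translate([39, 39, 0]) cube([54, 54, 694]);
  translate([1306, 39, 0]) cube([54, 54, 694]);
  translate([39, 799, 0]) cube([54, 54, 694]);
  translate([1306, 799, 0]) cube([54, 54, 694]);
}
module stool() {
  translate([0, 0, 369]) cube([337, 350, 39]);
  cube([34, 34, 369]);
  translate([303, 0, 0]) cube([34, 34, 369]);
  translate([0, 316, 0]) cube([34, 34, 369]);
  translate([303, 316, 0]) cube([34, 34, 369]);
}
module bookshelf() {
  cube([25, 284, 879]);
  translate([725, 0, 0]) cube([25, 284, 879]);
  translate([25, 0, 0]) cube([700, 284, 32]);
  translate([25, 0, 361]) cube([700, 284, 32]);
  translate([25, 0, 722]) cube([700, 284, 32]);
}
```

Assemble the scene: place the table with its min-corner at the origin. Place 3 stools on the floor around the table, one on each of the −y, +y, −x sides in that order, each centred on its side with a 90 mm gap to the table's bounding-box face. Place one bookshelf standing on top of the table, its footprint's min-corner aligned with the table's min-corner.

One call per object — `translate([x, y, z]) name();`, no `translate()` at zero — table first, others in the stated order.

table();
translate([531, -440, 0]) stool();
translate([531, 982, 0]) stool();
translate([-427, 271, 0]) stool();
translate([0, 0, 724]) bookshelf();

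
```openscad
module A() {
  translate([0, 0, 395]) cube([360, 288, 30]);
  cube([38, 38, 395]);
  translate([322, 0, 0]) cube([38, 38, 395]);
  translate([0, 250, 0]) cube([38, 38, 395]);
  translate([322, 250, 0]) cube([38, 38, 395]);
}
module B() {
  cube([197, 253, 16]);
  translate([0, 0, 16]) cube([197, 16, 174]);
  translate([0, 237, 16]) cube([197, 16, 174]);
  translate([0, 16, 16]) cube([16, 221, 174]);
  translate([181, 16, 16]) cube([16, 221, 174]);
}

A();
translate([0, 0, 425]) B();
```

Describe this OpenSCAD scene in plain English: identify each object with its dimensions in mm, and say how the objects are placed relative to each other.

A is a four-legged stool. The seat is a 360×288×30 mm slab whose top surface is at z = 425 mm; four square legs, each 38×38 mm in cross-section, run from the floor (z = 0) to the underside of the seat, each flush with a corner of the seat.

B is an open storage box with external size 197×253×190 mm and wall thickness 16 mm (the base is also 16 mm thick). The base covers the whole footprint; the four walls stand on the base, with the y-facing walls full-width and the x-facing walls fitting between their inner faces.

The open box is on top of the stool.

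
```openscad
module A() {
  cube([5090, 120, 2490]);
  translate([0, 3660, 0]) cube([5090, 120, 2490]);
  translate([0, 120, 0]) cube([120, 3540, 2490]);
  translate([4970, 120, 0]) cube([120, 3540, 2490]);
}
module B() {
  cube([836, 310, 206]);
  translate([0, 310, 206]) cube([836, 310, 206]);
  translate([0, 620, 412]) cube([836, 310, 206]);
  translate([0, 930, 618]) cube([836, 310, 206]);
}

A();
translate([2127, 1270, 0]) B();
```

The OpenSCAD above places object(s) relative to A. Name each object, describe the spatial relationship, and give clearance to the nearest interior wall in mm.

A is a house frame. B is a staircase. The staircase sits inside the house frame, centred. The clearance to the nearest interior wall is 1150 mm.

Clearances: x = 2007, y = 1150; minimum 1150 mm.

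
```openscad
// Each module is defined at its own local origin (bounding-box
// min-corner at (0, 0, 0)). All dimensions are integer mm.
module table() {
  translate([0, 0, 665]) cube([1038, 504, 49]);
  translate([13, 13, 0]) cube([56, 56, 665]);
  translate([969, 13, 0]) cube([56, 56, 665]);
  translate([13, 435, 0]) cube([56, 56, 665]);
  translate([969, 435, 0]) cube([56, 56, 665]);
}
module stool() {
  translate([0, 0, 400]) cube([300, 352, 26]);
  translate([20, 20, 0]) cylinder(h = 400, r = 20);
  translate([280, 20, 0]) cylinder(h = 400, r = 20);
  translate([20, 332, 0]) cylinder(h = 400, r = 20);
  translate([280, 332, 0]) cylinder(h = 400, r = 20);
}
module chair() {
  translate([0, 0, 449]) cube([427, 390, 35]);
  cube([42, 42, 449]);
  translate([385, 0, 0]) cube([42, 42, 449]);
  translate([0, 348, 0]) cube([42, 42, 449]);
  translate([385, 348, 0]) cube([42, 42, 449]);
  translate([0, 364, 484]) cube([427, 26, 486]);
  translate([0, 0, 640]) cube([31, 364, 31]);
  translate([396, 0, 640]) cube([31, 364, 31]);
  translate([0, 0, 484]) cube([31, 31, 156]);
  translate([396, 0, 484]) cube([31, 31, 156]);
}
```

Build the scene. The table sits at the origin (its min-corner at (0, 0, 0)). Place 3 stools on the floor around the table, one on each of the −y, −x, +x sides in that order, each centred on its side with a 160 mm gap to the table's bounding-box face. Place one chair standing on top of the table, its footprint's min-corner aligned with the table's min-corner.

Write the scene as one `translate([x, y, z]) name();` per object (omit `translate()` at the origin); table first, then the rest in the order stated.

table();
translate([369, -512, 0]) stool();
translate([-460, 76, 0]) stool();
translate([1198, 76, 0]) stool();
translate([0, 0, 714]) chair();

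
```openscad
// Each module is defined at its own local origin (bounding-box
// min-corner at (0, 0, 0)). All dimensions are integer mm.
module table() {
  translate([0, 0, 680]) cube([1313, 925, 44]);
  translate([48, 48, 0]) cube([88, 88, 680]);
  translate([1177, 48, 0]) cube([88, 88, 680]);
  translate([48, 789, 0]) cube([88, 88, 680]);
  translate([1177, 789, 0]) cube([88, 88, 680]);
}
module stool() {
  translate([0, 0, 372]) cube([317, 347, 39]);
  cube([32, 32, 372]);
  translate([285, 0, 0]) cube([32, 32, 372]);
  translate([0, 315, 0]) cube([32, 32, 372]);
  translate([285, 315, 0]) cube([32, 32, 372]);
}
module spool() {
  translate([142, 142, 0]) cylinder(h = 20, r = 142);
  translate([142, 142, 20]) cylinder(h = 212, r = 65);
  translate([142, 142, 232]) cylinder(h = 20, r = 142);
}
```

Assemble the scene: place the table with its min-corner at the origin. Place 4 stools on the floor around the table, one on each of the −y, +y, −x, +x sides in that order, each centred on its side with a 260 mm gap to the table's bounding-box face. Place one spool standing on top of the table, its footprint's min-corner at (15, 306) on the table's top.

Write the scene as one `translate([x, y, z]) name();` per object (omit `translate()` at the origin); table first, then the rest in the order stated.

table();
translate([498, -607, 0]) stool();
translate([498, 1185, 0]) stool();
translate([-577, 289, 0]) stool();
translate([1573, 289, 0]) stool();
translate([15, 306, 724]) spool();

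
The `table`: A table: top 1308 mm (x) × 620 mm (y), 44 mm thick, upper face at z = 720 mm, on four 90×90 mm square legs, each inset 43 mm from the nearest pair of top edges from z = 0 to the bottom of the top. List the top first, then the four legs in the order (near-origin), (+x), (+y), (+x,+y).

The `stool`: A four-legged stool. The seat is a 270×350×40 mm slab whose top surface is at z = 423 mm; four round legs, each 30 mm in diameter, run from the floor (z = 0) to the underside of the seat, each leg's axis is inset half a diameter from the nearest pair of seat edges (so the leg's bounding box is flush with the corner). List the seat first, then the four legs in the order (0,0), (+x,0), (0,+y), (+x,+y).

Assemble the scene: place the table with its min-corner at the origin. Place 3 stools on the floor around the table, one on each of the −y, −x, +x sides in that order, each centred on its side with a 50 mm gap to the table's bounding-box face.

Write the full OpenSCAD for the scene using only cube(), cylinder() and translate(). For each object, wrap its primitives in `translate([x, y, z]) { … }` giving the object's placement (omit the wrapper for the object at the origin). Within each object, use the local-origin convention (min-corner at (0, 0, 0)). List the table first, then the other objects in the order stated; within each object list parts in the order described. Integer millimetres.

translate([0, 0, 676]) cube([1308, 620, 44]);
translate([43, 43, 0]) cube([90, 90, 676]);
translate([1175, 43, 0]) cube([90, 90, 676]);
translate([43, 487, 0]) cube([90, 90, 676]);
translate([1175, 487, 0]) cube([90, 90, 676]);
translate([519, -400, 0]) {
  translate([0, 0, 383]) cube([270, 350, 40]);
  translate([15, 15, 0]) cylinder(h = 383, r = 15);
  translate([255, 15, 0]) cylinder(h = 383, r = 15);
  translate([15, 335, 0]) cylinder(h = 383, r = 15);
  translate([255, 335, 0]) cylinder(h = 383, r = 15);
}
translate([-320, 135, 0]) {
  translate([0, 0, 383]) cube([270, 350, 40]);
  translate([15, 15, 0]) cylinder(h = 383, r = 15);
  translate([255, 15, 0]) cylinder(h = 383, r = 15);
  translate([15, 335, 0]) cylinder(h = 383, r = 15);
  translate([255, 335, 0]) cylinder(h = 383, r = 15);
}
translate([1358, 135, 0]) {
  translate([0, 0, 383]) cube([270, 350, 40]);
  translate([15, 15, 0]) cylinder(h = 383, r = 15);
  translate([255, 15, 0]) cylinder(h = 383, r = 15);
  translate([15, 335, 0]) cylinder(h = 383, r = 15);
  translate([255, 335, 0]) cylinder(h = 383, r = 15);
}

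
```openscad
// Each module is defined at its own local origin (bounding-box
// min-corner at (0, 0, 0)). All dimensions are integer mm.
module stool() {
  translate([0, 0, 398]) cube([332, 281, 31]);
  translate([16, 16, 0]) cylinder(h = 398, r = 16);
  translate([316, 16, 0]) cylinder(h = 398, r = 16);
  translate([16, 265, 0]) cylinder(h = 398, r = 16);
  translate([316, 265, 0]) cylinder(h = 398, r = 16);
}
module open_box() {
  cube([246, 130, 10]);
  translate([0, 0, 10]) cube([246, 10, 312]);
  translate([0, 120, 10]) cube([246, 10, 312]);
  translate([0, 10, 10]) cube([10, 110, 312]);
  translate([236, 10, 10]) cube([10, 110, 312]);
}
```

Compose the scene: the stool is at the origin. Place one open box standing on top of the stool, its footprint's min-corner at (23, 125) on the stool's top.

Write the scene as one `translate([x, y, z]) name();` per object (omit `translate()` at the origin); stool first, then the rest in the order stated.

stool();
translate([23, 125, 429]) open_box();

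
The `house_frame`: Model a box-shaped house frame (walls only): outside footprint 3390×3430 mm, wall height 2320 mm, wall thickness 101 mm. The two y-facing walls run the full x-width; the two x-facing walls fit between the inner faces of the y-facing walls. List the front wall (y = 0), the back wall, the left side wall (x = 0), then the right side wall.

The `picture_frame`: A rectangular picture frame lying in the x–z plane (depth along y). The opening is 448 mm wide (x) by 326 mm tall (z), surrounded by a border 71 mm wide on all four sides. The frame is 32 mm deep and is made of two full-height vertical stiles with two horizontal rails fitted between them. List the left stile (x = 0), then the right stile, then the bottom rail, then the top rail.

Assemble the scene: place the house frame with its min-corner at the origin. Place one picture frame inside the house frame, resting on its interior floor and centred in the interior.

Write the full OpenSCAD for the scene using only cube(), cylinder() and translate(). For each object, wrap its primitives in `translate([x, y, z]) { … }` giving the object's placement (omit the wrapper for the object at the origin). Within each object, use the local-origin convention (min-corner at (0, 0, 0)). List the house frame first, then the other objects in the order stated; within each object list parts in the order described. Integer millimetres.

cube([3390, 101, 2320]);
translate([0, 3329, 0]) cube([3390, 101, 2320]);
translate([0, 101, 0]) cube([101, 3228, 2320]);
translate([3289, 101, 0]) cube([101, 3228, 2320]);
translate([1400, 1699, 0]) {
  cube([71, 32, 468]);
  translate([519, 0, 0]) cube([71, 32, 468]);
  translate([71, 0, 0]) cube([448, 32, 71]);
  translate([71, 0, 397]) cube([448, 32, 71]);
}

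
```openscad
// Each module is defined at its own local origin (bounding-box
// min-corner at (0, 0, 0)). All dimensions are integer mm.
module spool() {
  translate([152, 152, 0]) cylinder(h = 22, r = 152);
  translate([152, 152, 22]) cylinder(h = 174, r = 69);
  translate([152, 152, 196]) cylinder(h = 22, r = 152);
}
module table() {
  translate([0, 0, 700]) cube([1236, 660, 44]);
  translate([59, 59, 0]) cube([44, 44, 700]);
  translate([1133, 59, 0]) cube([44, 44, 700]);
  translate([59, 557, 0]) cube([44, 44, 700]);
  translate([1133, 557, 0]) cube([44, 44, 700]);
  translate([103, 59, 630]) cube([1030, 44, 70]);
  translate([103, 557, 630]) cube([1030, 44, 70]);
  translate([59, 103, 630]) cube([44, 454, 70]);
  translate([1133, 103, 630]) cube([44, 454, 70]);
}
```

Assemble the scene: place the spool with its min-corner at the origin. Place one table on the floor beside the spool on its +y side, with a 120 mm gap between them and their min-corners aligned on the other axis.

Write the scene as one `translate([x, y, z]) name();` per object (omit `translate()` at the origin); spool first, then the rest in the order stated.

spool();
translate([0, 424, 0]) table();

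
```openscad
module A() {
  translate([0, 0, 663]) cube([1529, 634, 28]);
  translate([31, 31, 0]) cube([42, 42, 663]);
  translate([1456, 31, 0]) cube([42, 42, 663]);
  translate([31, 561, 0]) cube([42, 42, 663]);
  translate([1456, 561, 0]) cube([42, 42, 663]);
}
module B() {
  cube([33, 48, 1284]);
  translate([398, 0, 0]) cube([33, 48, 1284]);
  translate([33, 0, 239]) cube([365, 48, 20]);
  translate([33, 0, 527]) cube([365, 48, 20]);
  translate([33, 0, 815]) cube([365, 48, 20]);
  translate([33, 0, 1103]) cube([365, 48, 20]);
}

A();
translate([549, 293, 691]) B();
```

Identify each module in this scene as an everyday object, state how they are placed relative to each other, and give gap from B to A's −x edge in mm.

A is a table. B is a ladder. The ladder is on top of the table, centred. The gap from the ladder to the table's −x edge is 549 mm.

The ladder's min-x is at 549; the table's min-x is 0; gap = 549 mm.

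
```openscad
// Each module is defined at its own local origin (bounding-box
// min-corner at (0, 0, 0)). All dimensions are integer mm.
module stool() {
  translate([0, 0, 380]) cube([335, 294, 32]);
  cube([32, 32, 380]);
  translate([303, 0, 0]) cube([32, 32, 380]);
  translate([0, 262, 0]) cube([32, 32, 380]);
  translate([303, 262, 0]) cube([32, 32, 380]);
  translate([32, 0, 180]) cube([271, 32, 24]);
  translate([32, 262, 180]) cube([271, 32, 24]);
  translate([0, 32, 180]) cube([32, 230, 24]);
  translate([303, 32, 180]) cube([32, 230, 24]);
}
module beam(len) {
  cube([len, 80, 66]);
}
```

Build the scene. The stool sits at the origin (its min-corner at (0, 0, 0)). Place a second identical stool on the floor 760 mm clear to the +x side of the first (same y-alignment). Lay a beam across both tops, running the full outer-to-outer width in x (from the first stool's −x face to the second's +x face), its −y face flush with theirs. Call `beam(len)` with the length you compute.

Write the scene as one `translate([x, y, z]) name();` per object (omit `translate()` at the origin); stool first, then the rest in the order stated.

stool();
translate([1095, 0, 0]) stool();
translate([0, 0, 412]) beam(1430);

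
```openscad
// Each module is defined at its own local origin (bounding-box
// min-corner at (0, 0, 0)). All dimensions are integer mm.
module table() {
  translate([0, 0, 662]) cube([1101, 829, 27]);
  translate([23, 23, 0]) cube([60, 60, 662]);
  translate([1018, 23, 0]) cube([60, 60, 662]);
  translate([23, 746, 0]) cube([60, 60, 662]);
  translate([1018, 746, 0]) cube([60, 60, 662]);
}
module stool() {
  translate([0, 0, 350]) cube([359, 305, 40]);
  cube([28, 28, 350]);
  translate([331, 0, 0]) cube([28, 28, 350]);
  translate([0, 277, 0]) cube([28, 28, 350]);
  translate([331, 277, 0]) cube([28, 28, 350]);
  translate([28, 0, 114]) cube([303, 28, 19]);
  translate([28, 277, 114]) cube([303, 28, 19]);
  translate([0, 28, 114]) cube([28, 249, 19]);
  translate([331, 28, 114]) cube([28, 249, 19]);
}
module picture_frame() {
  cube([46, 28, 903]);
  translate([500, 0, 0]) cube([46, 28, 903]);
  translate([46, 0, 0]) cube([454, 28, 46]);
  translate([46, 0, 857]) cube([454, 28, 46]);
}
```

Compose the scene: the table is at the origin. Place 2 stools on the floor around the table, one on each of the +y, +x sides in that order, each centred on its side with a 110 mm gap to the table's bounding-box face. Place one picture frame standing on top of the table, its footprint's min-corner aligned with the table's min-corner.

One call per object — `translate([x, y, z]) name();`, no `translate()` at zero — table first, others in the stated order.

table();
translate([371, 939, 0]) stool();
translate([1211, 262, 0]) stool();
translate([0, 0, 689]) picture_frame();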